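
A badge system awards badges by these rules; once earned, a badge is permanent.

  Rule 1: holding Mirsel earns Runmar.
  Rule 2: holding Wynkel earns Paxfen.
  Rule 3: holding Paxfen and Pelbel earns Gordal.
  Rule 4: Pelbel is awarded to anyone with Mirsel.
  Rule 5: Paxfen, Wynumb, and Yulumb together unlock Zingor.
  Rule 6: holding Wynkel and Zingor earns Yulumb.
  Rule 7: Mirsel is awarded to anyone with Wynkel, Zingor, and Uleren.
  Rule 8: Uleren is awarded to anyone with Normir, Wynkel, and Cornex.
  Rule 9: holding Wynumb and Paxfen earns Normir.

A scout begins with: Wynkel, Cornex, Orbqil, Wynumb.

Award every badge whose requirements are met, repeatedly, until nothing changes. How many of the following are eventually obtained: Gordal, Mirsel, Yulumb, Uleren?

With Wynkel, Paxfen is earned (Rule 2).
With Wynumb and Paxfen, Normir is earned (Rule 9).
With Normir, Wynkel, and Cornex, Uleren is earned (Rule 8).
Gordal would need Paxfen and Pelbel (Rule 3), but Pelbel is never earned.
Mirsel would need Wynkel, Zingor, and Uleren (Rule 7), but Zingor is never earned.
Yulumb would need Wynkel and Zingor (Rule 6), but Zingor is never earned.
Uleren: reached.
Reached: Uleren — 1 of the 4.

1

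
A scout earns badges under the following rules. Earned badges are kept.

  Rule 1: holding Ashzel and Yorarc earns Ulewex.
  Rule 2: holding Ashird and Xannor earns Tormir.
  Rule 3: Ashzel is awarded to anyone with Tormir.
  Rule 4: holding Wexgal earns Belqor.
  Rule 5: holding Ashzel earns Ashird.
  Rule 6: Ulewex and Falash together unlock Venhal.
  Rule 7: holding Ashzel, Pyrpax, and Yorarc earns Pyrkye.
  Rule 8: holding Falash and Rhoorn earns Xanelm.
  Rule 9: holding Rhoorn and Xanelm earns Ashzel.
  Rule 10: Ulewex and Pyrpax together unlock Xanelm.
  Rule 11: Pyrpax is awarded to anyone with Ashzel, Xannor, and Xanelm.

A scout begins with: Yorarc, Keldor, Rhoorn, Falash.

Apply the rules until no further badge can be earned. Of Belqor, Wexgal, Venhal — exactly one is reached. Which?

With Falash and Rhoorn, Xanelm is earned (Rule 8).
With Rhoorn and Xanelm, Ashzel is earned (Rule 9).
With Ashzel and Yorarc, Ulewex is earned (Rule 1).
With Ulewex and Falash, Venhal is earned (Rule 6).
Belqor would need Wexgal (Rule 4), but Wexgal is never earned. No rule produces Wexgal, and it is not given.

Venhal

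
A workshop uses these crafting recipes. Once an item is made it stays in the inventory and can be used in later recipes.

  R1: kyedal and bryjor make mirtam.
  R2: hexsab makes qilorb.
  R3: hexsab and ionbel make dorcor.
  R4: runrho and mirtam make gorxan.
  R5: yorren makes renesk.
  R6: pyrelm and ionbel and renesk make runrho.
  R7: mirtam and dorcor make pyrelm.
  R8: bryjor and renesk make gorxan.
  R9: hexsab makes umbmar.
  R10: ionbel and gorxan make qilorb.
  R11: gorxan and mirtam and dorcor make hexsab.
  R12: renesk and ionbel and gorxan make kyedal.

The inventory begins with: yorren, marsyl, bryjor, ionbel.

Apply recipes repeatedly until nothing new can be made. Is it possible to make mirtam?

Yes

yorren → renesk (R5).
bryjor and renesk → gorxan (R8).
renesk and ionbel and gorxan → kyedal (R12).
Using R1, kyedal and bryjor make mirtam.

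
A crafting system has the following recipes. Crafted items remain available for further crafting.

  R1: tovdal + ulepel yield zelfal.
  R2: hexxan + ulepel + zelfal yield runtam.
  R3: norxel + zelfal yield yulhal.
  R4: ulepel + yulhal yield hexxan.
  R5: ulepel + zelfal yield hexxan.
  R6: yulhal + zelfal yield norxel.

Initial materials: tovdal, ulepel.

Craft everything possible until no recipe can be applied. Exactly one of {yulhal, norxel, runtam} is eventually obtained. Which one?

runtam

tovdal + ulepel → zelfal (R1).
ulepel + zelfal → hexxan (R5).
Using R2, hexxan, ulepel, and zelfal make runtam.
yulhal would need norxel and zelfal (R3), but norxel is never obtained. norxel would need yulhal and zelfal (R6), but yulhal is never obtained.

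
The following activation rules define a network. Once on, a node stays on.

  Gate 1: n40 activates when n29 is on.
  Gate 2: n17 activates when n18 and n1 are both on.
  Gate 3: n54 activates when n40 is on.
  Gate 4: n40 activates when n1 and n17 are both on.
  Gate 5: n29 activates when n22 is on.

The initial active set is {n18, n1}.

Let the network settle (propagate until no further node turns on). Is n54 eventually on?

Yes

n18 and n1 are on, so n17 activates (Gate 2).
n1 and n17 are on, so n40 activates (Gate 4).
Gate 3: n40 on → n54 on.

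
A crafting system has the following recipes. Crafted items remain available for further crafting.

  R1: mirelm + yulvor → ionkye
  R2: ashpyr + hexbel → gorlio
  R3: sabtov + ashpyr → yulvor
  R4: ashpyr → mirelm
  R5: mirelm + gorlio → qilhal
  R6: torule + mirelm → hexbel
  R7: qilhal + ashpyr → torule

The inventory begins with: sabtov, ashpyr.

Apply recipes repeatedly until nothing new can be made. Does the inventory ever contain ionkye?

Using R3, sabtov and ashpyr make yulvor.
Using R4, ashpyr makes mirelm.
mirelm + yulvor → ionkye (R1).

Yes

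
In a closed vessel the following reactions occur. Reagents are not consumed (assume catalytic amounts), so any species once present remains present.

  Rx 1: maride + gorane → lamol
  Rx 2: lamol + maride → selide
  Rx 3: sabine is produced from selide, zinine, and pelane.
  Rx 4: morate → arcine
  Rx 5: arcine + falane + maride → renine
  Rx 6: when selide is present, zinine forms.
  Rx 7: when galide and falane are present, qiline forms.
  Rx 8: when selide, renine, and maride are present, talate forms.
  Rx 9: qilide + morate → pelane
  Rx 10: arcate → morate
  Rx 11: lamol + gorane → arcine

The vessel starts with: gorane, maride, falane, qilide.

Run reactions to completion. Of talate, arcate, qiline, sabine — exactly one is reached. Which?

talate

maride and gorane present → lamol forms (Rx 1).
lamol and maride present → selide forms (Rx 2).
lamol and gorane present → arcine forms (Rx 11).
arcine, falane, and maride present → renine forms (Rx 5).
selide, renine, and maride present → talate forms (Rx 8).
qiline would need galide and falane (Rx 7), but galide never forms. sabine would need selide, zinine, and pelane (Rx 3), but pelane never forms. No rule produces arcate, and it is not given.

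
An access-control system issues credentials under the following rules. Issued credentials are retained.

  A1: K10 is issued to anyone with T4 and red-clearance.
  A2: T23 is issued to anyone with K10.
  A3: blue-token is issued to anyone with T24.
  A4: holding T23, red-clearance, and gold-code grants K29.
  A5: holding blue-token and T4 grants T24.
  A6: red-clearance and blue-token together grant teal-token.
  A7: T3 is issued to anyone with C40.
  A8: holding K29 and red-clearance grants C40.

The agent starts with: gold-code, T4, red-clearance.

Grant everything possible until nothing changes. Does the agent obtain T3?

Yes

Holding T4 and red-clearance grants K10 (A1).
Holding K10 grants T23 (A2).
Holding T23, red-clearance, and gold-code grants K29 (A4).
Holding K29 and red-clearance grants C40 (A8).
Holding C40 grants T3 (A7).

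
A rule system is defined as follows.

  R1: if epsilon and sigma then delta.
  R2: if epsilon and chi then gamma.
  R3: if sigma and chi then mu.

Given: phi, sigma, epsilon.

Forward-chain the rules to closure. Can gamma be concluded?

gamma would need epsilon and chi (R2), but chi is never established.

No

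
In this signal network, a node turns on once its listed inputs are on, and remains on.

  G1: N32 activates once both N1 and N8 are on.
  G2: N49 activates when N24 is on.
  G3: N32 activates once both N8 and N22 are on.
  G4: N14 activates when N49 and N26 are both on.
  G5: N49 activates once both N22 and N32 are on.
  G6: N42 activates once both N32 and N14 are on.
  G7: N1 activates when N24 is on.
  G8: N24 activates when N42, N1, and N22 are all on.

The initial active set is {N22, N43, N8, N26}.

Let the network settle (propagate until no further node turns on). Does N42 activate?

N8 and N22 are on, so N32 activates (G3).
N22 and N32 are on, so N49 activates (G5).
N49 and N26 are on, so N14 activates (G4).
G6: N32 and N14 on → N42 on.

Yes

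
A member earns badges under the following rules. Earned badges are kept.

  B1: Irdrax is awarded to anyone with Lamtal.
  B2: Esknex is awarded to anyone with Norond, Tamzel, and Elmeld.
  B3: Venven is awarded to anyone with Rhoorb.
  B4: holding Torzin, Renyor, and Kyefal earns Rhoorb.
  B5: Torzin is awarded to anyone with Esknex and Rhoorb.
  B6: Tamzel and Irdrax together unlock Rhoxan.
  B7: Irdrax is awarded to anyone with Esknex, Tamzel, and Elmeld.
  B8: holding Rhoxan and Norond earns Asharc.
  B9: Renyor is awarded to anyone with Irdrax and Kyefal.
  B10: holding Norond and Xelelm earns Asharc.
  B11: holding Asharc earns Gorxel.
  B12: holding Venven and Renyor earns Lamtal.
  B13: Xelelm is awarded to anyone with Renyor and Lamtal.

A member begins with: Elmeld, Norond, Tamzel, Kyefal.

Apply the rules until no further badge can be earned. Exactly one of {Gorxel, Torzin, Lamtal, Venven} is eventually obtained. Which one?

Gorxel

With Norond, Tamzel, and Elmeld, Esknex is earned (B2).
With Esknex, Tamzel, and Elmeld, Irdrax is earned (B7).
With Tamzel and Irdrax, Rhoxan is earned (B6).
With Rhoxan and Norond, Asharc is earned (B8).
With Asharc, Gorxel is earned (B11).
Venven would need Rhoorb (B3), but Rhoorb is never earned. Lamtal would need Venven and Renyor (B12), but Venven is never earned. Torzin would need Esknex and Rhoorb (B5), but Rhoorb is never earned.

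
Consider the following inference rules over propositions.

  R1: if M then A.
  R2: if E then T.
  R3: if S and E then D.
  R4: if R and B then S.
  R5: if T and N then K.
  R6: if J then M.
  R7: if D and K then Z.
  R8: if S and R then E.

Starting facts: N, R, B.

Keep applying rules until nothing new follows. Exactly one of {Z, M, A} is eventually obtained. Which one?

R and B hold, so S follows (R4).
From S and R, R8 gives E.
S and E hold, so D follows (R3).
From E, R2 gives T.
T and N hold, so K follows (R5).
D and K hold, so Z follows (R7).
M would need J (R6), but J is never established. A would need M (R1), but M is never established.

Z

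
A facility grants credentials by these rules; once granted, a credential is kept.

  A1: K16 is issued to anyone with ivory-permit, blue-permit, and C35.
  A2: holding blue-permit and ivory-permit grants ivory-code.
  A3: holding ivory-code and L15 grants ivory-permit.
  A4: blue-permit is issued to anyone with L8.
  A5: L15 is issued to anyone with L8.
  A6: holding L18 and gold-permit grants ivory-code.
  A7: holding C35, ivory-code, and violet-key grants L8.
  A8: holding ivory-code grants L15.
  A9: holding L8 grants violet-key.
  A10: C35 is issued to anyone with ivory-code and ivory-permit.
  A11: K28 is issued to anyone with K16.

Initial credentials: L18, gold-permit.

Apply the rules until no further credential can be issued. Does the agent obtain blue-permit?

blue-permit would need L8 (A4), but L8 is never granted.

No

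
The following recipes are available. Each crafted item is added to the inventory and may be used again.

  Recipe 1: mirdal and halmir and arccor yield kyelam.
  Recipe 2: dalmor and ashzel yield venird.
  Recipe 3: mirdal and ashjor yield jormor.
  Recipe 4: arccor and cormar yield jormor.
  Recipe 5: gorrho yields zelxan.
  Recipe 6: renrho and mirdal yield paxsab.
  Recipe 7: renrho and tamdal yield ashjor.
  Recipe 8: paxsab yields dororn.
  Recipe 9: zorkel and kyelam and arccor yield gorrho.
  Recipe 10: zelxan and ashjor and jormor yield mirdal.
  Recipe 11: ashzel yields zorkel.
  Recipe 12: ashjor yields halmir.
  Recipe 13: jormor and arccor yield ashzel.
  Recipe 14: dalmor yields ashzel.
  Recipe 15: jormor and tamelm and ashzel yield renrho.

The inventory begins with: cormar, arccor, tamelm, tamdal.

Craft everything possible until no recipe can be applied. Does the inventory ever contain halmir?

arccor and cormar → jormor (Recipe 4).
jormor and arccor → ashzel (Recipe 13).
Using Recipe 15, jormor, tamelm, and ashzel make renrho.
Using Recipe 7, renrho and tamdal make ashjor.
Using Recipe 12, ashjor makes halmir.

Yes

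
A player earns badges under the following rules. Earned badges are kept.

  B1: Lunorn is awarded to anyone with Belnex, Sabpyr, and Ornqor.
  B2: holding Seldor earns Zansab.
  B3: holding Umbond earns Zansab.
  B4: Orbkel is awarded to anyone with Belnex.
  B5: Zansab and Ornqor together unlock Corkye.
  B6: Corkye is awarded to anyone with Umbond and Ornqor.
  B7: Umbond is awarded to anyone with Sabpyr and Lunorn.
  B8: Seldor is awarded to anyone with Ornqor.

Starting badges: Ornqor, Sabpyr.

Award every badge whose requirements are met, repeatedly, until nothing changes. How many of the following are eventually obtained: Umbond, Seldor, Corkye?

With Ornqor, Seldor is earned (B8).
With Seldor, Zansab is earned (B2).
With Zansab and Ornqor, Corkye is earned (B5).
Umbond would need Sabpyr and Lunorn (B7), but Lunorn is never earned.
Seldor: reached.
Corkye: reached.
Reached: Seldor and Corkye — 2 of the 3.

2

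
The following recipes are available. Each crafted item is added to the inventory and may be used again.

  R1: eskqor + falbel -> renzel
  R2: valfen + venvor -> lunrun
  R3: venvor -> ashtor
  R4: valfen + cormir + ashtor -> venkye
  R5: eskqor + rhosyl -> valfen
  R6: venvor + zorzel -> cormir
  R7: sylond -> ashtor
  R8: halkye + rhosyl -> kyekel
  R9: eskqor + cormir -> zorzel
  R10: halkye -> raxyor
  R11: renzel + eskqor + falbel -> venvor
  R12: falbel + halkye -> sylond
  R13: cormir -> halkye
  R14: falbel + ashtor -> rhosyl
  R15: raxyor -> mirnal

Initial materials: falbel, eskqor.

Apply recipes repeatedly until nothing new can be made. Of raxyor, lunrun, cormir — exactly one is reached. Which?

Using R1, eskqor and falbel make renzel.
renzel + eskqor + falbel -> venvor (R11).
Using R3, venvor makes ashtor.
falbel + ashtor -> rhosyl (R14).
Using R5, eskqor and rhosyl make valfen.
Using R2, valfen and venvor make lunrun.
cormir would need venvor and zorzel (R6), but zorzel is never obtained. raxyor would need halkye (R10), but halkye is never obtained.

lunrun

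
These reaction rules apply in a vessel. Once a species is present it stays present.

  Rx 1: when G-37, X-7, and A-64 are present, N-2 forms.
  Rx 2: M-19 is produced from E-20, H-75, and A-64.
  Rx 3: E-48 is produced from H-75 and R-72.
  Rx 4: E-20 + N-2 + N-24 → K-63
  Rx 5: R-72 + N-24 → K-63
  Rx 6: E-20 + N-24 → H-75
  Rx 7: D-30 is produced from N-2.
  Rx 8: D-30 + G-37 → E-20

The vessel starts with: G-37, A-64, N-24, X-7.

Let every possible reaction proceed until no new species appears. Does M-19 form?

Yes

G-37, X-7, and A-64 present → N-2 forms (Rx 1).
N-2 present → D-30 forms (Rx 7).
D-30 and G-37 present → E-20 forms (Rx 8).
E-20 and N-24 present → H-75 forms (Rx 6).
E-20, H-75, and A-64 present → M-19 forms (Rx 2).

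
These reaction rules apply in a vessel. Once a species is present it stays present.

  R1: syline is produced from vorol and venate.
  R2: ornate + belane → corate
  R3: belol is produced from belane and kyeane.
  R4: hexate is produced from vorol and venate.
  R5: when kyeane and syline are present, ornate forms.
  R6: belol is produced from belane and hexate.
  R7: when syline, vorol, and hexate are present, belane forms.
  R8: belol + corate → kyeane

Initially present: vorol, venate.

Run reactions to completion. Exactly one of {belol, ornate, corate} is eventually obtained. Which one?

belol

vorol and venate present → syline forms (R1).
vorol and venate present → hexate forms (R4).
syline, vorol, and hexate present → belane forms (R7).
belane and hexate present → belol forms (R6).
ornate would need kyeane and syline (R5), but kyeane never forms. corate would need ornate and belane (R2), but ornate never forms.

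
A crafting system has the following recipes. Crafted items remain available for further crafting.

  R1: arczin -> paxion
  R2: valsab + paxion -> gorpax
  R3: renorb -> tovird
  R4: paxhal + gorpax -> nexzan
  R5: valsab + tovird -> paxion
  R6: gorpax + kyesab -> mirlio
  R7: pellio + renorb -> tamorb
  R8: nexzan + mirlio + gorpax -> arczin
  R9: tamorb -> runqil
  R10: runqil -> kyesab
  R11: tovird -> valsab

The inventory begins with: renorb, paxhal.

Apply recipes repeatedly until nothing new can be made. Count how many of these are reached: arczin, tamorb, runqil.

0

arczin would need nexzan, mirlio, and gorpax (R8), but mirlio is never obtained.
tamorb would need pellio and renorb (R7), but pellio is never obtained.
runqil would need tamorb (R9), but tamorb is never obtained.
None of the 3 are reached.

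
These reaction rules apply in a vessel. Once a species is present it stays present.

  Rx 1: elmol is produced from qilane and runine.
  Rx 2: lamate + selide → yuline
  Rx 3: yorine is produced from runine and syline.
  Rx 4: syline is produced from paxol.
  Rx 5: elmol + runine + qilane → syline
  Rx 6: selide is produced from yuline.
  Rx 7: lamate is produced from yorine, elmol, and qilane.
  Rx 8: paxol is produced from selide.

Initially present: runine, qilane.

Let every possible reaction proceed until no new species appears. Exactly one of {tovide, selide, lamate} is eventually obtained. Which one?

qilane and runine present → elmol forms (Rx 1).
elmol, runine, and qilane present → syline forms (Rx 5).
runine and syline present → yorine forms (Rx 3).
yorine, elmol, and qilane present → lamate forms (Rx 7).
No rule produces tovide, and it is not given. selide would need yuline (Rx 6), but yuline never forms.

lamate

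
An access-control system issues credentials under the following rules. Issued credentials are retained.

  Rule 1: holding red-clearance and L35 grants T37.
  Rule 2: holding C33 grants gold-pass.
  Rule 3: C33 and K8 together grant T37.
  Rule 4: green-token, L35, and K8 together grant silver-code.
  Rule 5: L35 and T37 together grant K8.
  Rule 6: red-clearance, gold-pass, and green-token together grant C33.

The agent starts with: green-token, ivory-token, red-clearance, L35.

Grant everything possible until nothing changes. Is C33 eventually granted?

C33 would need red-clearance, gold-pass, and green-token (Rule 6), but gold-pass is never granted.

No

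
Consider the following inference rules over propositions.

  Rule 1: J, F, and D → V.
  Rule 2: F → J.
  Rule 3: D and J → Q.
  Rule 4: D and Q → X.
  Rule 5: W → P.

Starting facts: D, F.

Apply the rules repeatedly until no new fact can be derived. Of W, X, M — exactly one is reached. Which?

F holds, so J follows (Rule 2).
D and J hold, so Q follows (Rule 3).
D and Q hold, so X follows (Rule 4).
No rule produces W, and it is not given. No rule produces M, and it is not given.

X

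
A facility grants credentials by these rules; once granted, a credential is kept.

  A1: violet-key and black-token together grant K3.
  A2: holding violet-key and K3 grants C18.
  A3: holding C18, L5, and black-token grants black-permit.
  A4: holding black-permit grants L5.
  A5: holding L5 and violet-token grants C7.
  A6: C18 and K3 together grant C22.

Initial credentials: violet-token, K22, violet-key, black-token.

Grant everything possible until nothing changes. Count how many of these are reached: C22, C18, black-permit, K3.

3

Holding violet-key and black-token grants K3 (A1).
Holding violet-key and K3 grants C18 (A2).
Holding C18 and K3 grants C22 (A6).
C22: reached.
C18: reached.
black-permit would need C18, L5, and black-token (A3), but L5 is never granted.
K3: reached.
Reached: C22, C18, and K3 — 3 of the 4.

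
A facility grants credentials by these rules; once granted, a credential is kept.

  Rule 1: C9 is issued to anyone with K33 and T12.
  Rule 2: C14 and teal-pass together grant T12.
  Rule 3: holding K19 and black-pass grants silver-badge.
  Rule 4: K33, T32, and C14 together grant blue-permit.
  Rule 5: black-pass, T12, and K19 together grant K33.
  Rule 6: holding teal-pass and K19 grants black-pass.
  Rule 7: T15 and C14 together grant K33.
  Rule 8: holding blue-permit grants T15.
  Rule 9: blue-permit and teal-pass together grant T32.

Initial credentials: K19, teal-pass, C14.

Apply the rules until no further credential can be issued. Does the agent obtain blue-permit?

No

blue-permit would need K33, T32, and C14 (Rule 4), but T32 is never granted.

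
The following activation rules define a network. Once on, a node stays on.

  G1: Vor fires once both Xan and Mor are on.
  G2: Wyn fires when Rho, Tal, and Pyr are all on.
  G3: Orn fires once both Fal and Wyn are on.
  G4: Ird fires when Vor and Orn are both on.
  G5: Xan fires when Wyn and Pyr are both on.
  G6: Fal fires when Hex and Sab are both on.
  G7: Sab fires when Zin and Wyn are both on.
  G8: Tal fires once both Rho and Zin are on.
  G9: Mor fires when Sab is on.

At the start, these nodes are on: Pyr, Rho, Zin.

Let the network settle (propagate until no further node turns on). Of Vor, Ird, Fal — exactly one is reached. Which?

G8: Rho and Zin on → Tal on.
Rho, Tal, and Pyr are on, so Wyn fires (G2).
G5: Wyn and Pyr on → Xan on.
G7: Zin and Wyn on → Sab on.
G9: Sab on → Mor on.
Xan and Mor are on, so Vor fires (G1).
Fal would need Hex and Sab (G6), but Hex never turns on. Ird would need Vor and Orn (G4), but Orn never turns on.

Vor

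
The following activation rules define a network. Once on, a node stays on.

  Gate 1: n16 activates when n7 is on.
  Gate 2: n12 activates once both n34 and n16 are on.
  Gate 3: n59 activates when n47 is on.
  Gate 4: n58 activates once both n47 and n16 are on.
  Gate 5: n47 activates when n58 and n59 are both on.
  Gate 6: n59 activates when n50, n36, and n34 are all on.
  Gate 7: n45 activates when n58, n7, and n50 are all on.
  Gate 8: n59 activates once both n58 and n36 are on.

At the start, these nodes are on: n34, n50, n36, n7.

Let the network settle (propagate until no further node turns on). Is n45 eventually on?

No

n45 would need n58, n7, and n50 (Gate 7), but n58 never turns on.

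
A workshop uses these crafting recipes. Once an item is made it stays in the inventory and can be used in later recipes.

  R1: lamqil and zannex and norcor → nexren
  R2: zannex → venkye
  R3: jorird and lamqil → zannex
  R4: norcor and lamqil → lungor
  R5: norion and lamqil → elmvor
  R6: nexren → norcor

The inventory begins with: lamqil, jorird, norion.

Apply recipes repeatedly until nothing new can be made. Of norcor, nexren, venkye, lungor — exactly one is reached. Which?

venkye

Using R3, jorird and lamqil make zannex.
Using R2, zannex makes venkye.
nexren would need lamqil, zannex, and norcor (R1), but norcor is never obtained. lungor would need norcor and lamqil (R4), but norcor is never obtained. norcor would need nexren (R6), but nexren is never obtained.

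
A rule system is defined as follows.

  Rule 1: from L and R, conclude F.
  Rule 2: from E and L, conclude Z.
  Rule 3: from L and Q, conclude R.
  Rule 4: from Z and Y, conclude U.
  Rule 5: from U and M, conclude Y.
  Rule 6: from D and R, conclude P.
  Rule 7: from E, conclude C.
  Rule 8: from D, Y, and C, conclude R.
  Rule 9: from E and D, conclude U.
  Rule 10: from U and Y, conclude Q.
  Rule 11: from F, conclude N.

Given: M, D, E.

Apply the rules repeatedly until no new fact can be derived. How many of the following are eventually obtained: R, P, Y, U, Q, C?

6

E and D hold, so U follows (Rule 9).
From E, Rule 7 gives C.
U and M hold, so Y follows (Rule 5).
From U and Y, Rule 10 gives Q.
From D, Y, and C, Rule 8 gives R.
D and R hold, so P follows (Rule 6).
R: reached.
P: reached.
Y: reached.
U: reached.
Q: reached.
C: reached.
All 6 are reached.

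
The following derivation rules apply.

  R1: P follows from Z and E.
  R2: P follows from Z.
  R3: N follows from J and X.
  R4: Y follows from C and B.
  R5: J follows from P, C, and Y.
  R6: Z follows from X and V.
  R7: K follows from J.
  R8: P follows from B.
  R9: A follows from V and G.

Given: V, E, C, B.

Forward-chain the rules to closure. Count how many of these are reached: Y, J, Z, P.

B holds, so P follows (R8).
From C and B, R4 gives Y.
P, C, and Y hold, so J follows (R5).
Y: reached.
J: reached.
Z would need X and V (R6), but X is never established.
P: reached.
Reached: Y, J, and P — 3 of the 4.

3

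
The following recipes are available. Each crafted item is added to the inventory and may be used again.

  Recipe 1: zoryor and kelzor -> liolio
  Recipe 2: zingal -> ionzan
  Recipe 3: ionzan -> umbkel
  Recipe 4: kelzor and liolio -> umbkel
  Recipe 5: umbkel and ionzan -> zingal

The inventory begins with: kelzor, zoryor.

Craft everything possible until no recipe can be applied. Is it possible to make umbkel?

Using Recipe 1, zoryor and kelzor make liolio.
Using Recipe 4, kelzor and liolio make umbkel.

Yes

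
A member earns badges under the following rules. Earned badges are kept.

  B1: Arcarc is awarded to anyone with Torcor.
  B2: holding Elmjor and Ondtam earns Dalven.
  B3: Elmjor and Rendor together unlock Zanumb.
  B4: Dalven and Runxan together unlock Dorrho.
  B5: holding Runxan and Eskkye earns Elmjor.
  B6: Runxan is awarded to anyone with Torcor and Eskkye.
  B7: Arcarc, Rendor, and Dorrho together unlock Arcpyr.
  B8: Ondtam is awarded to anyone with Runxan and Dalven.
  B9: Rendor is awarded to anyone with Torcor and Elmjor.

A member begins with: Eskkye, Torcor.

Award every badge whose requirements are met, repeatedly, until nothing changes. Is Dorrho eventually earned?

No

Dorrho would need Dalven and Runxan (B4), but Dalven is never earned.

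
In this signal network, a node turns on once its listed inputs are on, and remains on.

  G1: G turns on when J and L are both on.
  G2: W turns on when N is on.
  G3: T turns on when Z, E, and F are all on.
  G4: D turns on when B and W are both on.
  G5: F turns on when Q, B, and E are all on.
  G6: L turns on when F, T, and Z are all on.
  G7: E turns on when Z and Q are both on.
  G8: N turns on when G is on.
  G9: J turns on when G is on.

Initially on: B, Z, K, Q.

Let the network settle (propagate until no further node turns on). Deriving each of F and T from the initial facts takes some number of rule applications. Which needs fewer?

F

F: Z and Q are on, so E turns on (G7). Q, B, and E are on, so F turns on (G5). [2 rule applications]
T: Z and Q are on, so E turns on (G7). Q, B, and E are on, so F turns on (G5). Z, E, and F are on, so T turns on (G3). [3 rule applications]
F needs fewer.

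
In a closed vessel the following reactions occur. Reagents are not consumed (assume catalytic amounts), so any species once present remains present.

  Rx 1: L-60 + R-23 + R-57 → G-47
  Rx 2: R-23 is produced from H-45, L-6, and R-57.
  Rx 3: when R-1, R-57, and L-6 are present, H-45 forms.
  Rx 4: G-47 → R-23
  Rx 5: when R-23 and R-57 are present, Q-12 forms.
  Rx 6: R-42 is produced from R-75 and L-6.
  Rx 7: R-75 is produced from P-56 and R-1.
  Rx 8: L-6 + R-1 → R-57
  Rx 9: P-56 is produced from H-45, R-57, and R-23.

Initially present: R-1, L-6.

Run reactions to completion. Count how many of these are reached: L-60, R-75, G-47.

L-6 and R-1 present → R-57 forms (Rx 8).
R-1, R-57, and L-6 present → H-45 forms (Rx 3).
H-45, L-6, and R-57 present → R-23 forms (Rx 2).
H-45, R-57, and R-23 present → P-56 forms (Rx 9).
P-56 and R-1 present → R-75 forms (Rx 7).
No rule produces L-60, and it is not given.
R-75: reached.
G-47 would need L-60, R-23, and R-57 (Rx 1), but L-60 never forms.
Reached: R-75 — 1 of the 3.

1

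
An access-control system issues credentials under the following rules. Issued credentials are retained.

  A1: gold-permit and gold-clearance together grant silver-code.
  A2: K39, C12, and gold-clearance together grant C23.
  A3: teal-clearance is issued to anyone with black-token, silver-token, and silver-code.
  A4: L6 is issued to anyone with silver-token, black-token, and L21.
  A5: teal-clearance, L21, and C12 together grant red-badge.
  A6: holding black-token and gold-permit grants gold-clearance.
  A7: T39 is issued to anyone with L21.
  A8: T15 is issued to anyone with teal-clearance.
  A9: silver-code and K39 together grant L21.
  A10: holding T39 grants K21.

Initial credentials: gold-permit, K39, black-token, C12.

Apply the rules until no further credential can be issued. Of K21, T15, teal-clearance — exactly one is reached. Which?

Holding black-token and gold-permit grants gold-clearance (A6).
Holding gold-permit and gold-clearance grants silver-code (A1).
Holding silver-code and K39 grants L21 (A9).
Holding L21 grants T39 (A7).
Holding T39 grants K21 (A10).
teal-clearance would need black-token, silver-token, and silver-code (A3), but silver-token is never granted. T15 would need teal-clearance (A8), but teal-clearance is never granted.

K21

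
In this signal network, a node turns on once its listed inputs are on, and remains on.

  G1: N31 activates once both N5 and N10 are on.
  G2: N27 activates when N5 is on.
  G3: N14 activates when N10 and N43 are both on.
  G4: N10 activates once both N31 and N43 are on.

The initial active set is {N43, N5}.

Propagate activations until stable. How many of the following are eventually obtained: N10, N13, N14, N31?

N10 would need N31 and N43 (G4), but N31 never turns on.
No rule produces N13, and it is not given.
N14 would need N10 and N43 (G3), but N10 never turns on.
N31 would need N5 and N10 (G1), but N10 never turns on.
None of the 4 are reached.

0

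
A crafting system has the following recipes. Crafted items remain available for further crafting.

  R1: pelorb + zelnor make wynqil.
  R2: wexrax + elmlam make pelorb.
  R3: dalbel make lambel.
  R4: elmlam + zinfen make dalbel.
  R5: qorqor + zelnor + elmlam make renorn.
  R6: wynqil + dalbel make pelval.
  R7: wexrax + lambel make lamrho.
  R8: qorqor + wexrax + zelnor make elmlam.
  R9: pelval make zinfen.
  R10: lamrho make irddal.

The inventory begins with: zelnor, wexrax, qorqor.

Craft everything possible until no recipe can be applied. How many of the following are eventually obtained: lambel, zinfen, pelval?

0

lambel would need dalbel (R3), but dalbel is never obtained.
zinfen would need pelval (R9), but pelval is never obtained.
pelval would need wynqil and dalbel (R6), but dalbel is never obtained.
None of the 3 are reached.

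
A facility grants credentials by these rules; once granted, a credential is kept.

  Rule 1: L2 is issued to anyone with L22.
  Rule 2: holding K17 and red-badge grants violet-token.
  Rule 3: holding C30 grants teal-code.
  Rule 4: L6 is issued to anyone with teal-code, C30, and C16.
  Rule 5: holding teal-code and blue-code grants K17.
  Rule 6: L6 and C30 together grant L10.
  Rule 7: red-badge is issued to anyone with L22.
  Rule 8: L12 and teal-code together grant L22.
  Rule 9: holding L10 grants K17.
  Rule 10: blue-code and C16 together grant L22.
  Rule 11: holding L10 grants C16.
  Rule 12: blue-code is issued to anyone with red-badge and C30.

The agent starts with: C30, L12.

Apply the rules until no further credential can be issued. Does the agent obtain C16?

No

C16 would need L10 (Rule 11), but L10 is never granted.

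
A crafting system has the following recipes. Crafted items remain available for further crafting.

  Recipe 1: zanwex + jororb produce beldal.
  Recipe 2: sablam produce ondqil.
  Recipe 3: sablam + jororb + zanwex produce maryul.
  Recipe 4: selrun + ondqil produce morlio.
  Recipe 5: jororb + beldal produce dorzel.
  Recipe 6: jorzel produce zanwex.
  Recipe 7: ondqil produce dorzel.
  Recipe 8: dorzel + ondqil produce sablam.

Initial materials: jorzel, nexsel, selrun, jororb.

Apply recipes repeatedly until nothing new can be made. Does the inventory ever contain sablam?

sablam would need dorzel and ondqil (Recipe 8), but ondqil is never obtained.

No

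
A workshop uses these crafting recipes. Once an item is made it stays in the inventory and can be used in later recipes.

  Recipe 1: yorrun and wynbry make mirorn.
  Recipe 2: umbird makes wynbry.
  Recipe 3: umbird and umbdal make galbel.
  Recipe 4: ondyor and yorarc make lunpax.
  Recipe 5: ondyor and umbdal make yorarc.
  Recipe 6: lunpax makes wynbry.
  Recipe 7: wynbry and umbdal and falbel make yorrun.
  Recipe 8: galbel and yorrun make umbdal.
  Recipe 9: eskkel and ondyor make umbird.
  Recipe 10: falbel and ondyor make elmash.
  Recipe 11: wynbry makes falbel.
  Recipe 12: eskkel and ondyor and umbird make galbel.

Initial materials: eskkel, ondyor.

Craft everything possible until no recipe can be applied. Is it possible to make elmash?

Yes

Using Recipe 9, eskkel and ondyor make umbird.
Using Recipe 2, umbird makes wynbry.
wynbry → falbel (Recipe 11).
falbel and ondyor → elmash (Recipe 10).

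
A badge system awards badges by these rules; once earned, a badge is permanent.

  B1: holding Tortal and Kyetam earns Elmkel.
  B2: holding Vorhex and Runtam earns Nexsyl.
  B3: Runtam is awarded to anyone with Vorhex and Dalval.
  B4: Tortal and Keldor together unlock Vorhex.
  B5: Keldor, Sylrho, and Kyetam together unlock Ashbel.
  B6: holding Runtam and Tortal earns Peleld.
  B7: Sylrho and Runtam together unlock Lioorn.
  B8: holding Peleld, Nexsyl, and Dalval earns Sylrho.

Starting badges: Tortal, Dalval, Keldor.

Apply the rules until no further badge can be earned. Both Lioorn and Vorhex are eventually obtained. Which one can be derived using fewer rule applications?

Vorhex

Vorhex: With Tortal and Keldor, Vorhex is earned (B4). [1 rule application]
Lioorn: With Tortal and Keldor, Vorhex is earned (B4). With Vorhex and Dalval, Runtam is earned (B3). With Vorhex and Runtam, Nexsyl is earned (B2). With Runtam and Tortal, Peleld is earned (B6). With Peleld, Nexsyl, and Dalval, Sylrho is earned (B8). With Sylrho and Runtam, Lioorn is earned (B7). [6 rule applications]
Vorhex needs fewer.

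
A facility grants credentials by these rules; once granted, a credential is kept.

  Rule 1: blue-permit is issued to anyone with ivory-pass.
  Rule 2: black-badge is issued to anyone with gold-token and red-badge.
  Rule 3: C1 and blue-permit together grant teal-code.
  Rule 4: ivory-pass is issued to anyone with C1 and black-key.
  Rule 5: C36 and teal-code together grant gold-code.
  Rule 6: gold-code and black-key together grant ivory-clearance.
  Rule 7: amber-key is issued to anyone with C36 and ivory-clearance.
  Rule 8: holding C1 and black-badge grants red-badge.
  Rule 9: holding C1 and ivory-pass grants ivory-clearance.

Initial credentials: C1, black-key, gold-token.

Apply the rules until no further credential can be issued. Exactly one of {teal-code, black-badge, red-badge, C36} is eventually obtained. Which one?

teal-code

Holding C1 and black-key grants ivory-pass (Rule 4).
Holding ivory-pass grants blue-permit (Rule 1).
Holding C1 and blue-permit grants teal-code (Rule 3).
black-badge would need gold-token and red-badge (Rule 2), but red-badge is never granted. No rule produces C36, and it is not given. red-badge would need C1 and black-badge (Rule 8), but black-badge is never granted.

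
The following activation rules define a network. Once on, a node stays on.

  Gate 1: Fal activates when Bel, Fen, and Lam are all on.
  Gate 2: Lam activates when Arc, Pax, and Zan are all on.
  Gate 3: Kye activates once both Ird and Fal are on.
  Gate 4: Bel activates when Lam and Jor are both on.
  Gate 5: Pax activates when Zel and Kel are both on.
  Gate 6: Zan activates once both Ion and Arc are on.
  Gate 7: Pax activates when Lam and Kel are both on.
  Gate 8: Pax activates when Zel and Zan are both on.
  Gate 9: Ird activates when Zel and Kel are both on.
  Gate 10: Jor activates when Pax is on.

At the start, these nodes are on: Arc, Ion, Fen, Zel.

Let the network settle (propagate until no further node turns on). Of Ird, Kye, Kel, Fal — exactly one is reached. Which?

Gate 6: Ion and Arc on → Zan on.
Zel and Zan are on, so Pax activates (Gate 8).
Gate 2: Arc, Pax, and Zan on → Lam on.
Pax is on, so Jor activates (Gate 10).
Gate 4: Lam and Jor on → Bel on.
Gate 1: Bel, Fen, and Lam on → Fal on.
No rule produces Kel, and it is not given. Kye would need Ird and Fal (Gate 3), but Ird never turns on. Ird would need Zel and Kel (Gate 9), but Kel never turns on.

Fal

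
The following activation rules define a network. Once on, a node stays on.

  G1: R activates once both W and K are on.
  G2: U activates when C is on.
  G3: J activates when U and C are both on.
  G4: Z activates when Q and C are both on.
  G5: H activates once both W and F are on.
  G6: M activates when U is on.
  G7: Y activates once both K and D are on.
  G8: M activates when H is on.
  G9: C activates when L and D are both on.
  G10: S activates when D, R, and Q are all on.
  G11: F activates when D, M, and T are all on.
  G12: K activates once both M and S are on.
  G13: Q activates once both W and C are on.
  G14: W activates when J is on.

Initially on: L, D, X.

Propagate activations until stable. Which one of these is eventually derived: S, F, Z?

G9: L and D on → C on.
C is on, so U activates (G2).
U and C are on, so J activates (G3).
G14: J on → W on.
G13: W and C on → Q on.
Q and C are on, so Z activates (G4).
S would need D, R, and Q (G10), but R never turns on. F would need D, M, and T (G11), but T never turns on.

Z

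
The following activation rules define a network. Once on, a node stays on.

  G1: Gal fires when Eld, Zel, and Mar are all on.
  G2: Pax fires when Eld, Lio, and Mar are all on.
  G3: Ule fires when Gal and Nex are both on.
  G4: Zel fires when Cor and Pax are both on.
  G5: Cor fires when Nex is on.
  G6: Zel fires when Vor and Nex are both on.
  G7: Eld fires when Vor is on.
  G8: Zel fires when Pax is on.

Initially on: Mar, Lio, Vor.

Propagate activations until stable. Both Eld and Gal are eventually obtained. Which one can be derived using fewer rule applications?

Eld

Eld: Vor is on, so Eld fires (G7). [1 rule application]
Gal: G7: Vor on → Eld on. Eld, Lio, and Mar are on, so Pax fires (G2). Pax is on, so Zel fires (G8). G1: Eld, Zel, and Mar on → Gal on. [4 rule applications]
Eld needs fewer.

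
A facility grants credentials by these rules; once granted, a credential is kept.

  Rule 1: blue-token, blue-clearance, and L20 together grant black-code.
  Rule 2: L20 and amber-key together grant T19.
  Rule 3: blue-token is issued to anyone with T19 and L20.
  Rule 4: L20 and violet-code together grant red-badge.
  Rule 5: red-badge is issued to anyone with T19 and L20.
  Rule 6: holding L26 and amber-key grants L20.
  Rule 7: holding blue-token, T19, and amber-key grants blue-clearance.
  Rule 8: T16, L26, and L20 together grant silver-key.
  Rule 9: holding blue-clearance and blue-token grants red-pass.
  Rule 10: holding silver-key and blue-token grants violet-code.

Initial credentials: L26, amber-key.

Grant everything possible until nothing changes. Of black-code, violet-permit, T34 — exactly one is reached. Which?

Holding L26 and amber-key grants L20 (Rule 6).
Holding L20 and amber-key grants T19 (Rule 2).
Holding T19 and L20 grants blue-token (Rule 3).
Holding blue-token, T19, and amber-key grants blue-clearance (Rule 7).
Holding blue-token, blue-clearance, and L20 grants black-code (Rule 1).
No rule produces T34, and it is not given. No rule produces violet-permit, and it is not given.

black-code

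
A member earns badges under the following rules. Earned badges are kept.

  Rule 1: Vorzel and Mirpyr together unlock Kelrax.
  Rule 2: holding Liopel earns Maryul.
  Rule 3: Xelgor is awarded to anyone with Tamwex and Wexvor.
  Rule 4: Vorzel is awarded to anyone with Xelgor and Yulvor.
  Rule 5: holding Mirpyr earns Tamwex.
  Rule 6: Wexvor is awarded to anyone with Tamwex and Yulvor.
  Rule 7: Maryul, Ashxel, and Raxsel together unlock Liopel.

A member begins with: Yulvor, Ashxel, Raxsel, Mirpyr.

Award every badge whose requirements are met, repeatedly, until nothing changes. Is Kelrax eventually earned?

Yes

With Mirpyr, Tamwex is earned (Rule 5).
With Tamwex and Yulvor, Wexvor is earned (Rule 6).
With Tamwex and Wexvor, Xelgor is earned (Rule 3).
With Xelgor and Yulvor, Vorzel is earned (Rule 4).
With Vorzel and Mirpyr, Kelrax is earned (Rule 1).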